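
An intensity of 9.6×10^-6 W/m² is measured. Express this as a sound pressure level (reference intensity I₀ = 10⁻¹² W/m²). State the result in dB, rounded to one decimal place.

69.8 dB

L = 10·log₁₀(I/I₀) = 10·log₁₀(9.6×10^-6/10⁻¹²) = 10·log₁₀(9.6×10^6).
L = 10·(0.9823 + 6) = 69.82 dB.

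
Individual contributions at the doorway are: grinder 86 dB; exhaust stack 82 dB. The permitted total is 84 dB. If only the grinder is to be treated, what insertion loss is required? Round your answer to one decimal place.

6.3 dB

Fixed contribution from the other source: Σ 10^(L/10) = 10^(82/10) = 1.585e+08 (82.00 dB).
To meet 84 dB overall, the treated grinder may contribute at most 10^(84/10) − 1.585e+08 = 9.270e+07, i.e. 79.67 dB.
Required insertion loss = 86 − 79.67 = 6.33 dB.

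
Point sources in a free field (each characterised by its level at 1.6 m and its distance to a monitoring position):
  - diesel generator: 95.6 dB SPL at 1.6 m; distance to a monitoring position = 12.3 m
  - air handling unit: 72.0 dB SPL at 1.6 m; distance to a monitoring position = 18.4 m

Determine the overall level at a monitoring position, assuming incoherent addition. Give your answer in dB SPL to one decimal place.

77.9 dB SPL

Propagate each source to the receiver with L = L_ref − 20·log₁₀(r/r_ref), then add intensities.
diesel generator: 95.6 − 20·log₁₀(12.3/1.6) = 95.6 − 17.72 = 77.88 dB SPL.
air handling unit: 72.0 − 20·log₁₀(18.4/1.6) = 72.0 − 21.21 = 50.79 dB SPL.
Σ 10^(L/10) = 6.156e+07 → L_total = 10·log₁₀(6.156e+07) = 77.89 dB SPL.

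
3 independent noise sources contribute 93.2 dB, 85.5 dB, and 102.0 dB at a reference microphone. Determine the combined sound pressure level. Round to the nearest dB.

103 dB

Incoherent sources combine by intensity addition: L_total = 10·log₁₀(Σ 10^(L_i/10)).
Σ 10^(L/10) = 10^(93.2/10) + 10^(85.5/10) + 10^(102.0/10) = 1.829e+10.
L_total = 10·log₁₀(1.829e+10) = 102.62 dB.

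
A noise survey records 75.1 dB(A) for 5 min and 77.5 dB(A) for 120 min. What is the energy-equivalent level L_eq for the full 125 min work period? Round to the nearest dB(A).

The energy average is taken in the linear domain: L_eq = 10·log₁₀[(Σ tᵢ·10^(Lᵢ/10))/T], T = 125 min.
Σ tᵢ·10^(Lᵢ/10) = 5·10^(75.1/10) + 120·10^(77.5/10) = 6.910e+09.
L_eq = 10·log₁₀(6.910e+09/125) = 77.43 dB(A).

77 dB(A)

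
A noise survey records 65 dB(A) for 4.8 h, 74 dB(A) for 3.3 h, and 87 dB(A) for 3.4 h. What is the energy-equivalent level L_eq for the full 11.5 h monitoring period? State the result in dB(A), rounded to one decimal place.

The energy average is taken in the linear domain: L_eq = 10·log₁₀[(Σ tᵢ·10^(Lᵢ/10))/T], T = 11.5 h.
Σ tᵢ·10^(Lᵢ/10) = 4.8·10^(65/10) + 3.3·10^(74/10) + 3.4·10^(87/10) = 1.802e+09.
L_eq = 10·log₁₀(1.802e+09/11.5) = 81.95 dB(A).

82.0 dB(A)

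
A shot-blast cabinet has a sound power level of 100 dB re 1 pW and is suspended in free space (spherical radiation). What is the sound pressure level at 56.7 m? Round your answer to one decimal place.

53.9 dB

Free-field spherical radiation: L_p = L_w − 10·log₁₀(4π·r²), r = 56.7 m.
4π·r² = 4.04e+04 m², 10·log₁₀ of that is 46.064 dB.
L_p = 100 − 46.064 = 53.94 dB.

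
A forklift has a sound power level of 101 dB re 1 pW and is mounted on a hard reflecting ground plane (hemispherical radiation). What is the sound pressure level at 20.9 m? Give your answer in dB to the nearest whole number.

L_p = L_w − 10·log₁₀(2π·r²) with r = 20.9 m.
2π·r² = 2745 m², 10·log₁₀ of that is 34.385 dB.
L_p = 101 − 34.385 = 66.62 dB.

67 dB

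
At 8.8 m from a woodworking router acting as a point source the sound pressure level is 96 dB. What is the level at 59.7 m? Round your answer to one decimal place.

79.4 dB

For a point source, L₂ = L₁ − 20·log₁₀(r₂/r₁).
L₂ = 96 − 20·log₁₀(59.7/8.8) = 96 − 16.630 = 79.37 dB.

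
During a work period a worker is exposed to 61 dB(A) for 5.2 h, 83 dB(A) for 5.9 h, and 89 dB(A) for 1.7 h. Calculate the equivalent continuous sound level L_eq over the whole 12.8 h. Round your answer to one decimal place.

83.0 dB(A)

L_eq = 10·log₁₀[(1/T)·Σ tᵢ·10^(Lᵢ/10)] with T = 12.8 h.
Σ tᵢ·10^(Lᵢ/10) = 5.2·10^(61/10) + 5.9·10^(83/10) + 1.7·10^(89/10) = 2.534e+09.
L_eq = 10·log₁₀(2.534e+09/12.8) = 82.97 dB(A).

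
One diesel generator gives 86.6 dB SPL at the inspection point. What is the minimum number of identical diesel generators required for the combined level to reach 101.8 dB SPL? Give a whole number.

34

The shortfall is 101.8 − 86.6 = 15.2 dB, and N units add 10·log₁₀ N, so need 10·log₁₀ N ≥ 15.2.
N ≥ 10^(15.2/10) = 33.113, so N = 34.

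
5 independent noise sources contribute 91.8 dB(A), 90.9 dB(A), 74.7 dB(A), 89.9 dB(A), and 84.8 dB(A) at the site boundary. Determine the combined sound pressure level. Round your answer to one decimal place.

Incoherent sources combine by intensity addition: L_total = 10·log₁₀(Σ 10^(L_i/10)).
Σ 10^(L/10) = 10^(91.8/10) + 10^(90.9/10) + 10^(74.7/10) + 10^(89.9/10) + 10^(84.8/10) = 4.053e+09.
L_total = 10·log₁₀(4.053e+09) = 96.08 dB(A).

96.1 dB(A)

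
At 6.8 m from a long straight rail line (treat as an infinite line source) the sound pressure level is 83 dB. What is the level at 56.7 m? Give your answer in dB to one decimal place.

For a line source, L₂ = L₁ − 10·log₁₀(r₂/r₁).
L₂ = 83 − 10·log₁₀(56.7/6.8) = 83 − 9.211 = 73.79 dB.

73.8 dB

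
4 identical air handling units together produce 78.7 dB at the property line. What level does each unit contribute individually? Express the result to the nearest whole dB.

For N identical incoherent sources L_total = L₁ + 10·log₁₀ N, so L₁ = 78.7 − 10·log₁₀(4) = 78.7 − 6.021.

73 dB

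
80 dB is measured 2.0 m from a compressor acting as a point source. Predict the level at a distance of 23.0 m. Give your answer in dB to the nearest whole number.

59 dB

Point-source attenuation: ΔL = 20·log₁₀(r₂/r₁) = 20·log₁₀(23.0/2.0) = 21.214 dB.
L₂ = 80 − 20·log₁₀(23.0/2.0) = 80 − 21.214 = 58.79 dB.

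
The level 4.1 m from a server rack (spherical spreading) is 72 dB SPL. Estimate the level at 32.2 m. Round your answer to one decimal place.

Spherical spreading from a point source gives a 20·log₁₀(r₂/r₁) drop.
L₂ = 72 − 20·log₁₀(32.2/4.1) = 72 − 17.901 = 54.10 dB SPL.

54.1 dB SPL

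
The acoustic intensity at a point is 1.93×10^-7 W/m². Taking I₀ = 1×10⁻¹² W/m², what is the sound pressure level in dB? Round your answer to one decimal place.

Dividing by I₀ shifts the exponent by 12: I/I₀ = 1.93×10^5.
L = 10·(0.2856 + 5) = 52.86 dB.

52.9 dB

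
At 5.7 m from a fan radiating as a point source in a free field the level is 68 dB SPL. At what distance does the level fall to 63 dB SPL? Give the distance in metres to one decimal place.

Point-source spreading drops the level by 20·log₁₀(r₂/r₁); inverting, r₂/r₁ = 10^(ΔL/20).
r₂ = 5.7·10^((68−63)/20) = 5.7·10^(5.0/20) = 10.14 m.

10.1 m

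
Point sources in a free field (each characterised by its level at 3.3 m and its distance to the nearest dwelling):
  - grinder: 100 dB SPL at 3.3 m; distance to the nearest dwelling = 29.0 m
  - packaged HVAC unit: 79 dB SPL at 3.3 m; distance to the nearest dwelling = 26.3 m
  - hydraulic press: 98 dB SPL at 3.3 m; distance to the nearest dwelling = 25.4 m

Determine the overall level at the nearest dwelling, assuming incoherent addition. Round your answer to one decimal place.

83.8 dB SPL

Propagate each source to the receiver with L = L_ref − 20·log₁₀(r/r_ref), then add intensities.
grinder: 100 − 20·log₁₀(29.0/3.3) = 100 − 18.88 = 81.12 dB SPL.
packaged HVAC unit: 79 − 20·log₁₀(26.3/3.3) = 79 − 18.03 = 60.97 dB SPL.
hydraulic press: 98 − 20·log₁₀(25.4/3.3) = 98 − 17.73 = 80.27 dB SPL.
Σ 10^(L/10) = 2.372e+08 → L_total = 10·log₁₀(2.372e+08) = 83.75 dB SPL.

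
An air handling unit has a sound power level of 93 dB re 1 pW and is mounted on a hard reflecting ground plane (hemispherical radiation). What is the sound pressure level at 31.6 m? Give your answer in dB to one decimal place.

The power spreads over a hemisphere of area 2π·r², so L_p = L_w − 10·log₁₀(2π·r²).
2π·r² = 6274 m², 10·log₁₀ of that is 37.976 dB.
L_p = 93 − 37.976 = 55.02 dB.

55.0 dB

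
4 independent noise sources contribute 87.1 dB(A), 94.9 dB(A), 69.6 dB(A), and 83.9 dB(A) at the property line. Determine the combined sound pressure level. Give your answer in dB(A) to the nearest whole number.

96 dB(A)

For uncorrelated sources the intensities add, so convert each level to linear form, sum, and take 10·log₁₀ of the total.
Σ 10^(L/10) = 10^(87.1/10) + 10^(94.9/10) + 10^(69.6/10) + 10^(83.9/10) = 3.858e+09.
L_total = 10·log₁₀(3.858e+09) = 95.86 dB(A).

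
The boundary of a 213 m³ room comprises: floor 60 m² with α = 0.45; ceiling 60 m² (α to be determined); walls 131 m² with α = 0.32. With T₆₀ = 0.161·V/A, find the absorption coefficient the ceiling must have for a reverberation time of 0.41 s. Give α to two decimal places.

0.25

A = 0.161·V/T₆₀ = 0.161·213/0.41 = 83.64 m² sabins.
Absorption from the other surfaces = 60·0.45 + 131·0.32 = 68.92 m², so the ceiling must supply 14.72 m² over 60 m².
α = 14.72/60 = 0.245.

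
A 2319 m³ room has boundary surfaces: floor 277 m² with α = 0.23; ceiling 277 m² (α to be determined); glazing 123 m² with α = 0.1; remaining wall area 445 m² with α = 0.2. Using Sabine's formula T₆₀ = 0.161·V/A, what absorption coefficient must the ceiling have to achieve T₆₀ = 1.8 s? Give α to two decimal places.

0.15

A = 0.161·V/T₆₀ = 0.161·2319/1.8 = 207.42 m² sabins.
Absorption from the other surfaces = 277·0.23 + 123·0.1 + 445·0.2 = 165.01 m², so the ceiling must supply 42.41 m² over 277 m².
α = 42.41/277 = 0.153.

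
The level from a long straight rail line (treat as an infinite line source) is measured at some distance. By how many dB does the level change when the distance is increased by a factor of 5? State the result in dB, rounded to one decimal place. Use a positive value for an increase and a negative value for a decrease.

With cylindrical spreading the level changes by −10·log₁₀(r₂/r₁).
ΔL = −10·log₁₀(5) = -6.99 dB.

-7.0 dB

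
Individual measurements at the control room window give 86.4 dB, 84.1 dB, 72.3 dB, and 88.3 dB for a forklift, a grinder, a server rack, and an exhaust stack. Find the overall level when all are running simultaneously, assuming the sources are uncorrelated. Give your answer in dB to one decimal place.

For uncorrelated sources the intensities add, so convert each level to linear form, sum, and take 10·log₁₀ of the total.
Σ 10^(L/10) = 10^(86.4/10) + 10^(84.1/10) + 10^(72.3/10) + 10^(88.3/10) = 1.387e+09.
L_total = 10·log₁₀(1.387e+09) = 91.42 dB.

91.4 dB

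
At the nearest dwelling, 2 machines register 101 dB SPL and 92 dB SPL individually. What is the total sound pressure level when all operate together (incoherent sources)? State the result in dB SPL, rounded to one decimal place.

101.5 dB SPL

Incoherent sources combine by intensity addition: L_total = 10·log₁₀(Σ 10^(L_i/10)).
Σ 10^(L/10) = 10^(101/10) + 10^(92/10) = 1.417e+10.
L_total = 10·log₁₀(1.417e+10) = 101.51 dB SPL.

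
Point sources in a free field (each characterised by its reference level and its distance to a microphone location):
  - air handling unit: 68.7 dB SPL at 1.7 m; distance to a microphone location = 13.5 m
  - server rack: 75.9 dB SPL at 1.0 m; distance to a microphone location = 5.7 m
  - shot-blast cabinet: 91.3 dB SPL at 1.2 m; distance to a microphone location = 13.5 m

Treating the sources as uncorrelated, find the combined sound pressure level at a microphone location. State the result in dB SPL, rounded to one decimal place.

70.8 dB SPL

First find each source's level at the receiver (point-source: −20·log₁₀(r/r_ref)), then combine on an intensity basis.
air handling unit: 68.7 − 20·log₁₀(13.5/1.7) = 68.7 − 18.00 = 50.70 dB SPL.
server rack: 75.9 − 20·log₁₀(5.7/1.0) = 75.9 − 15.12 = 60.78 dB SPL.
shot-blast cabinet: 91.3 − 20·log₁₀(13.5/1.2) = 91.3 − 21.02 = 70.28 dB SPL.
Σ 10^(L/10) = 1.197e+07 → L_total = 10·log₁₀(1.197e+07) = 70.78 dB SPL.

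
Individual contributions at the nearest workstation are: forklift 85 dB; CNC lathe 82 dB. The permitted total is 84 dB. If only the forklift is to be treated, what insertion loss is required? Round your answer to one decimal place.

5.3 dB

Fixed contribution from the other source: Σ 10^(L/10) = 10^(82/10) = 1.585e+08 (82.00 dB).
The limit corresponds to 10^(84/10) = 2.512e+08; subtracting the fixed part leaves 9.270e+07 for the forklift, i.e. 79.67 dB.
Required insertion loss = 85 − 79.67 = 5.33 dB.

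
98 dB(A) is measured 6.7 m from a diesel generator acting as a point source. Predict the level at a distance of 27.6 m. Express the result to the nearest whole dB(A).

Point-source attenuation: ΔL = 20·log₁₀(r₂/r₁) = 20·log₁₀(27.6/6.7) = 12.297 dB.
L₂ = 98 − 20·log₁₀(27.6/6.7) = 98 − 12.297 = 85.70 dB(A).

86 dB(A)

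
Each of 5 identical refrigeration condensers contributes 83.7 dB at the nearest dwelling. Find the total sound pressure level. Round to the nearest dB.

With 5 equal, uncorrelated contributions the intensity is 5× that of one unit, giving a rise of 10·log₁₀ 5.
L_total = 83.7 + 10·log₁₀(5) = 83.7 + 6.990 = 90.69 dB.

91 dB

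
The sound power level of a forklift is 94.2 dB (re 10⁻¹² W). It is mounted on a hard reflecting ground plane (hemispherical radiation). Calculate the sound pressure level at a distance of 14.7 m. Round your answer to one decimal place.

62.9 dB

The power spreads over a hemisphere of area 2π·r², so L_p = L_w − 10·log₁₀(2π·r²).
2π·r² = 1358 m², 10·log₁₀ of that is 31.328 dB.
L_p = 94.2 − 31.328 = 62.87 dB.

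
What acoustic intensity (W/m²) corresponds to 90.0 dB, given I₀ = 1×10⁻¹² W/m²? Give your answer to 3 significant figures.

L = 10·log₁₀(I/I₀) ⇒ I = I₀·10^(L/10) = 10⁻¹² × 10^9.00.

0.00100 W/m²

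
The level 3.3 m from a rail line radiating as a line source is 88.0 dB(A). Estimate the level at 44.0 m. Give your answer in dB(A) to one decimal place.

76.8 dB(A)

For a line source, L₂ = L₁ − 10·log₁₀(r₂/r₁).
L₂ = 88.0 − 10·log₁₀(44.0/3.3) = 88.0 − 11.249 = 76.75 dB(A).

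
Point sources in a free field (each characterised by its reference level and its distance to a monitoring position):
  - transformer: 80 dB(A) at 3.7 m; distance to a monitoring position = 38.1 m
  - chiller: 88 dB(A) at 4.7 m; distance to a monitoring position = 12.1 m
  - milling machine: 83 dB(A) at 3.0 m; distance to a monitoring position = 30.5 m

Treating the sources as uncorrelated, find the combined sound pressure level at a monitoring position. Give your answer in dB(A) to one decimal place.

79.9 dB(A)

Apply inverse-square spreading to bring every level to the receiver, then sum 10^(L/10).
transformer: 80 − 20·log₁₀(38.1/3.7) = 80 − 20.25 = 59.75 dB(A).
chiller: 88 − 20·log₁₀(12.1/4.7) = 88 − 8.21 = 79.79 dB(A).
milling machine: 83 − 20·log₁₀(30.5/3.0) = 83 − 20.14 = 62.86 dB(A).
Σ 10^(L/10) = 9.807e+07 → L_total = 10·log₁₀(9.807e+07) = 79.92 dB(A).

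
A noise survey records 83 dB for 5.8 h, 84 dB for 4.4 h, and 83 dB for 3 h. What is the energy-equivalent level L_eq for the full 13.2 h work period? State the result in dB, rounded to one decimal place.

83.4 dB

The energy average is taken in the linear domain: L_eq = 10·log₁₀[(Σ tᵢ·10^(Lᵢ/10))/T], T = 13.2 h.
Σ tᵢ·10^(Lᵢ/10) = 5.8·10^(83/10) + 4.4·10^(84/10) + 3·10^(83/10) = 2.861e+09.
L_eq = 10·log₁₀(2.861e+09/13.2) = 83.36 dB.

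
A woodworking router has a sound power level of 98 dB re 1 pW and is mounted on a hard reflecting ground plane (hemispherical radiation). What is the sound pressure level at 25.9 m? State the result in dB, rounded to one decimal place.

L_p = L_w − 10·log₁₀(2π·r²) with r = 25.9 m.
2π·r² = 4215 m², 10·log₁₀ of that is 36.248 dB.
L_p = 98 − 36.248 = 61.75 dB.

61.8 dB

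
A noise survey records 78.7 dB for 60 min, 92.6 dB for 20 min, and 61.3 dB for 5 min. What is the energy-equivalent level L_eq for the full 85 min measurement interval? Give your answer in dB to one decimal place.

86.8 dB

L_eq = 10·log₁₀[(1/T)·Σ tᵢ·10^(Lᵢ/10)] with T = 85 min.
Σ tᵢ·10^(Lᵢ/10) = 60·10^(78.7/10) + 20·10^(92.6/10) + 5·10^(61.3/10) = 4.085e+10.
L_eq = 10·log₁₀(4.085e+10/85) = 86.82 dB.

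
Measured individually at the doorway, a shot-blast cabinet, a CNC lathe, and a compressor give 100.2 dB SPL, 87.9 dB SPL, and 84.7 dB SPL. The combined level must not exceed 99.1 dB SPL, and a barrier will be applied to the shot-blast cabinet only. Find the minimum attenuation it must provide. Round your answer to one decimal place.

1.6 dB

The untreated sources together contribute 10^(87.9/10) + 10^(84.7/10) = 9.117e+08, i.e. 89.60 dB SPL.
The limit corresponds to 10^(99.1/10) = 8.128e+09; subtracting the fixed part leaves 7.217e+09 for the shot-blast cabinet, i.e. 98.58 dB SPL.
Required insertion loss = 100.2 − 98.58 = 1.62 dB.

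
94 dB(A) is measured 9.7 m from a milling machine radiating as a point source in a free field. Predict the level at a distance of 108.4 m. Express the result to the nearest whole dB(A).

73 dB(A)

For a point source, L₂ = L₁ − 20·log₁₀(r₂/r₁).
L₂ = 94 − 20·log₁₀(108.4/9.7) = 94 − 20.965 = 73.03 dB(A).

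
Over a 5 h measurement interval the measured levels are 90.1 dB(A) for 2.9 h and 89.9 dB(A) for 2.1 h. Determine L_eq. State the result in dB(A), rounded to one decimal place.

90.0 dB(A)

L_eq = 10·log₁₀[(1/T)·Σ tᵢ·10^(Lᵢ/10)] with T = 5 h.
Σ tᵢ·10^(Lᵢ/10) = 2.9·10^(90.1/10) + 2.1·10^(89.9/10) = 5.020e+09.
L_eq = 10·log₁₀(5.020e+09/5) = 90.02 dB(A).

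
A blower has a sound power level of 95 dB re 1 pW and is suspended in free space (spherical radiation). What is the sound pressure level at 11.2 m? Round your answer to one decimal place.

Free-field spherical radiation: L_p = L_w − 10·log₁₀(4π·r²), r = 11.2 m.
4π·r² = 1576 m², 10·log₁₀ of that is 31.976 dB.
L_p = 95 − 31.976 = 63.02 dB.

63.0 dB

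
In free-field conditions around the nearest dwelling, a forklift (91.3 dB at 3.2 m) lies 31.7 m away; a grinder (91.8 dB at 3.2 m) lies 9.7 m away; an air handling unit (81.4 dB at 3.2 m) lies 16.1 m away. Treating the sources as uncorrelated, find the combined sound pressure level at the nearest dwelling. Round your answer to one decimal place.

82.6 dB

First find each source's level at the receiver (point-source: −20·log₁₀(r/r_ref)), then combine on an intensity basis.
forklift: 91.3 − 20·log₁₀(31.7/3.2) = 91.3 − 19.92 = 71.38 dB.
grinder: 91.8 − 20·log₁₀(9.7/3.2) = 91.8 − 9.63 = 82.17 dB.
air handling unit: 81.4 − 20·log₁₀(16.1/3.2) = 81.4 − 14.03 = 67.37 dB.
Σ 10^(L/10) = 1.839e+08 → L_total = 10·log₁₀(1.839e+08) = 82.65 dB.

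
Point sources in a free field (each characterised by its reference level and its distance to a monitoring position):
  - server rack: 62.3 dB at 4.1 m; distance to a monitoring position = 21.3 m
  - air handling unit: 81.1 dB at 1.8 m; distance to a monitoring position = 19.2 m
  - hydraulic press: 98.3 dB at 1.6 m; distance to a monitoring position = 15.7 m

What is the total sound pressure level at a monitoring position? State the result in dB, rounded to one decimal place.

78.5 dB

First find each source's level at the receiver (point-source: −20·log₁₀(r/r_ref)), then combine on an intensity basis.
server rack: 62.3 − 20·log₁₀(21.3/4.1) = 62.3 − 14.31 = 47.99 dB.
air handling unit: 81.1 − 20·log₁₀(19.2/1.8) = 81.1 − 20.56 = 60.54 dB.
hydraulic press: 98.3 − 20·log₁₀(15.7/1.6) = 98.3 − 19.84 = 78.46 dB.
Σ 10^(L/10) = 7.141e+07 → L_total = 10·log₁₀(7.141e+07) = 78.54 dB.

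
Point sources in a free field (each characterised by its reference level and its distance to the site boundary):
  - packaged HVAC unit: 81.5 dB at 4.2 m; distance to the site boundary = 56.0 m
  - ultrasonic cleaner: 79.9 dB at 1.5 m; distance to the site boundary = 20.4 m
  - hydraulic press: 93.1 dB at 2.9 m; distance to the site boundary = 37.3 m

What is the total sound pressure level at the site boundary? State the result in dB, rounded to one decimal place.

71.4 dB

First find each source's level at the receiver (point-source: −20·log₁₀(r/r_ref)), then combine on an intensity basis.
packaged HVAC unit: 81.5 − 20·log₁₀(56.0/4.2) = 81.5 − 22.50 = 59.00 dB.
ultrasonic cleaner: 79.9 − 20·log₁₀(20.4/1.5) = 79.9 − 22.67 = 57.23 dB.
hydraulic press: 93.1 − 20·log₁₀(37.3/2.9) = 93.1 − 22.19 = 70.91 dB.
Σ 10^(L/10) = 1.366e+07 → L_total = 10·log₁₀(1.366e+07) = 71.36 dB.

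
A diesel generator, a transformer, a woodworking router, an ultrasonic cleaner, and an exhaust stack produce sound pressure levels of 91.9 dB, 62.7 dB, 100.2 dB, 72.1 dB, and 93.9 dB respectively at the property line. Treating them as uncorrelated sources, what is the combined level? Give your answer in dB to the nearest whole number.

102 dB

Incoherent sources combine by intensity addition: L_total = 10·log₁₀(Σ 10^(L_i/10)).
Σ 10^(L/10) = 10^(91.9/10) + 10^(62.7/10) + 10^(100.2/10) + 10^(72.1/10) + 10^(93.9/10) = 1.449e+10.
L_total = 10·log₁₀(1.449e+10) = 101.61 dB.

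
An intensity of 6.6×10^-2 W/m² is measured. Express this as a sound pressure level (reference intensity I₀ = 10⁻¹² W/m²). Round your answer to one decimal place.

L = 10·log₁₀(I/I₀) = 10·log₁₀(6.6×10^-2/10⁻¹²) = 10·log₁₀(6.6×10^10).
L = 10·(0.8195 + 10) = 108.20 dB.

108.2 dB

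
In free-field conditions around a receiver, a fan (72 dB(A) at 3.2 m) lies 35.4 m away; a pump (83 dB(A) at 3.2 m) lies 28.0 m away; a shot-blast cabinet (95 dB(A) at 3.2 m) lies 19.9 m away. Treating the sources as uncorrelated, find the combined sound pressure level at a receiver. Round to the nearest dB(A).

79 dB(A)

First find each source's level at the receiver (point-source: −20·log₁₀(r/r_ref)), then combine on an intensity basis.
fan: 72 − 20·log₁₀(35.4/3.2) = 72 − 20.88 = 51.12 dB(A).
pump: 83 − 20·log₁₀(28.0/3.2) = 83 − 18.84 = 64.16 dB(A).
shot-blast cabinet: 95 − 20·log₁₀(19.9/3.2) = 95 − 15.87 = 79.13 dB(A).
Σ 10^(L/10) = 8.451e+07 → L_total = 10·log₁₀(8.451e+07) = 79.27 dB(A).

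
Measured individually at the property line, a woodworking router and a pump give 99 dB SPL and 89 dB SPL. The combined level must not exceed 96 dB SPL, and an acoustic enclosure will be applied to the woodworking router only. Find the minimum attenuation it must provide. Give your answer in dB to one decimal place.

4.0 dB

Everything except the woodworking router sums to 10^(89/10) = 7.943e+08 in linear terms, 89.00 dB SPL.
To meet 96 dB SPL overall, the treated woodworking router may contribute at most 10^(96/10) − 7.943e+08 = 3.187e+09, i.e. 95.03 dB SPL.
So the woodworking router must be reduced from 99 to 95.03 dB SPL: IL = 3.97 dB.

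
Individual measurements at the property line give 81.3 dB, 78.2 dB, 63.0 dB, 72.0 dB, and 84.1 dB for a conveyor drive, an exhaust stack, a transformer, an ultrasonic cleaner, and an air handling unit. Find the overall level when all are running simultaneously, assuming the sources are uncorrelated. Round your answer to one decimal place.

For uncorrelated sources the intensities add, so convert each level to linear form, sum, and take 10·log₁₀ of the total.
Σ 10^(L/10) = 10^(81.3/10) + 10^(78.2/10) + 10^(63.0/10) + 10^(72.0/10) + 10^(84.1/10) = 4.758e+08.
L_total = 10·log₁₀(4.758e+08) = 86.77 dB.

86.8 dB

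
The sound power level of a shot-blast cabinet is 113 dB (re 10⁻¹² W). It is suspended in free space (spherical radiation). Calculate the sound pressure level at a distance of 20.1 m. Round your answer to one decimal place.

75.9 dB

Free-field spherical radiation: L_p = L_w − 10·log₁₀(4π·r²), r = 20.1 m.
4π·r² = 5077 m², 10·log₁₀ of that is 37.056 dB.
L_p = 113 − 37.056 = 75.94 dB.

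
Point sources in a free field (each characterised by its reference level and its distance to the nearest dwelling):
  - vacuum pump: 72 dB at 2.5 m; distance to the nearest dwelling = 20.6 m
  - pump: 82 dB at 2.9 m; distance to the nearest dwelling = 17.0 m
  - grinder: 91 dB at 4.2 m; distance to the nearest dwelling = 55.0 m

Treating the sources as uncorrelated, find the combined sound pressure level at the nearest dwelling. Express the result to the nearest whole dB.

Propagate each source to the receiver with L = L_ref − 20·log₁₀(r/r_ref), then add intensities.
vacuum pump: 72 − 20·log₁₀(20.6/2.5) = 72 − 18.32 = 53.68 dB.
pump: 82 − 20·log₁₀(17.0/2.9) = 82 − 15.36 = 66.64 dB.
grinder: 91 − 20·log₁₀(55.0/4.2) = 91 − 22.34 = 68.66 dB.
Σ 10^(L/10) = 1.219e+07 → L_total = 10·log₁₀(1.219e+07) = 70.86 dB.

71 dB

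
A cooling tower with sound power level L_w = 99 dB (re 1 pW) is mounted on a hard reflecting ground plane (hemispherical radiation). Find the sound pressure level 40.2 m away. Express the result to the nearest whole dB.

The power spreads over a hemisphere of area 2π·r², so L_p = L_w − 10·log₁₀(2π·r²).
2π·r² = 1.015e+04 m², 10·log₁₀ of that is 40.066 dB.
L_p = 99 − 40.066 = 58.93 dB.

59 dB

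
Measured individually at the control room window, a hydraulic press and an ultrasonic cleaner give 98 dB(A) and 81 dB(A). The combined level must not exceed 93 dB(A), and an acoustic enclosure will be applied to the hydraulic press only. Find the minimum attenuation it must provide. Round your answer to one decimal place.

5.3 dB

The untreated sources together contribute 10^(81/10) = 1.259e+08, i.e. 81.00 dB(A).
To meet 93 dB(A) overall, the treated hydraulic press may contribute at most 10^(93/10) − 1.259e+08 = 1.869e+09, i.e. 92.72 dB(A).
So the hydraulic press must be reduced from 98 to 92.72 dB(A): IL = 5.28 dB.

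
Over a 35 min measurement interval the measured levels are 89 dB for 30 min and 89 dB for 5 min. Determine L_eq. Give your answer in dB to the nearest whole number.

Weight each interval's intensity by its duration and average over T = 35 min:
Σ tᵢ·10^(Lᵢ/10) = 30·10^(89/10) + 5·10^(89/10) = 2.780e+10.
L_eq = 10·log₁₀(2.780e+10/35) = 89.00 dB.

89 dB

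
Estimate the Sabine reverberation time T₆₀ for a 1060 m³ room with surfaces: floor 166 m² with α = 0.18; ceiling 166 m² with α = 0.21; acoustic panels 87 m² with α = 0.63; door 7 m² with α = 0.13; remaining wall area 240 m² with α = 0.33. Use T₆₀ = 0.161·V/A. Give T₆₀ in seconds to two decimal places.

0.85 s

Total absorption A = 166·0.18 + 166·0.21 + 87·0.63 + 7·0.13 + 240·0.33 = 199.66 m² sabins.
T₆₀ = 0.161 × 1060 / 199.66 = 0.855 s.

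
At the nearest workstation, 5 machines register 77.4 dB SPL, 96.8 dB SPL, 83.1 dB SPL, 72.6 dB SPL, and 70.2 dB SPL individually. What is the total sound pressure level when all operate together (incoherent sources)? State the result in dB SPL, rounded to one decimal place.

Incoherent sources combine by intensity addition: L_total = 10·log₁₀(Σ 10^(L_i/10)).
Σ 10^(L/10) = 10^(77.4/10) + 10^(96.8/10) + 10^(83.1/10) + 10^(72.6/10) + 10^(70.2/10) = 5.074e+09.
L_total = 10·log₁₀(5.074e+09) = 97.05 dB SPL.

97.1 dB SPL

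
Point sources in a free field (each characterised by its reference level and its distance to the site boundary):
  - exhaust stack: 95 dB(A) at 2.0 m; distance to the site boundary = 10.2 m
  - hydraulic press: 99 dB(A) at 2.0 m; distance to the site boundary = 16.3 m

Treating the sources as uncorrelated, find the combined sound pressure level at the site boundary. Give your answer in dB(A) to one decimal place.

Apply inverse-square spreading to bring every level to the receiver, then sum 10^(L/10).
exhaust stack: 95 − 20·log₁₀(10.2/2.0) = 95 − 14.15 = 80.85 dB(A).
hydraulic press: 99 − 20·log₁₀(16.3/2.0) = 99 − 18.22 = 80.78 dB(A).
Σ 10^(L/10) = 2.412e+08 → L_total = 10·log₁₀(2.412e+08) = 83.82 dB(A).

83.8 dB(A)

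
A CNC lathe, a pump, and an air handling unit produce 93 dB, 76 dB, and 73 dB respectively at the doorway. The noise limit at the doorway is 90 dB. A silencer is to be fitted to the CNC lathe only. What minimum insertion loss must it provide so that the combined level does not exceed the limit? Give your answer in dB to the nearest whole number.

Everything except the CNC lathe sums to 10^(76/10) + 10^(73/10) = 5.976e+07 in linear terms, 77.76 dB.
To meet 90 dB overall, the treated CNC lathe may contribute at most 10^(90/10) − 5.976e+07 = 9.402e+08, i.e. 89.73 dB.
So the CNC lathe must be reduced from 93 to 89.73 dB: IL = 3.27 dB.

3 dB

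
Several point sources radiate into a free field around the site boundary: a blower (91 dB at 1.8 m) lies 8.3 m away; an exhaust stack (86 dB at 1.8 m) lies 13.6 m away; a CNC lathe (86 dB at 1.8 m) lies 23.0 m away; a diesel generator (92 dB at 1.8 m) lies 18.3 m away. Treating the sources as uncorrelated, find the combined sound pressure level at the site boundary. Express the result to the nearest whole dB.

Propagate each source to the receiver with L = L_ref − 20·log₁₀(r/r_ref), then add intensities.
blower: 91 − 20·log₁₀(8.3/1.8) = 91 − 13.28 = 77.72 dB.
exhaust stack: 86 − 20·log₁₀(13.6/1.8) = 86 − 17.57 = 68.43 dB.
CNC lathe: 86 − 20·log₁₀(23.0/1.8) = 86 − 22.13 = 63.87 dB.
diesel generator: 92 − 20·log₁₀(18.3/1.8) = 92 − 20.14 = 71.86 dB.
Σ 10^(L/10) = 8.395e+07 → L_total = 10·log₁₀(8.395e+07) = 79.24 dB.

79 dB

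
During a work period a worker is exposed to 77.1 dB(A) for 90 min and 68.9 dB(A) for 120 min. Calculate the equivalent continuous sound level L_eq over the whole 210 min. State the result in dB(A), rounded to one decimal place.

74.2 dB(A)

The energy average is taken in the linear domain: L_eq = 10·log₁₀[(Σ tᵢ·10^(Lᵢ/10))/T], T = 210 min.
Σ tᵢ·10^(Lᵢ/10) = 90·10^(77.1/10) + 120·10^(68.9/10) = 5.547e+09.
L_eq = 10·log₁₀(5.547e+09/210) = 74.22 dB(A).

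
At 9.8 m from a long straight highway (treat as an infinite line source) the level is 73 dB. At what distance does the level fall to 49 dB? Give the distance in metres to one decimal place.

Line-source spreading drops the level by 10·log₁₀(r₂/r₁); inverting, r₂/r₁ = 10^(ΔL/10).
r₂ = 9.8·10^((73−49)/10) = 9.8·10^(24.0/10) = 2461.65 m.

2461.6 m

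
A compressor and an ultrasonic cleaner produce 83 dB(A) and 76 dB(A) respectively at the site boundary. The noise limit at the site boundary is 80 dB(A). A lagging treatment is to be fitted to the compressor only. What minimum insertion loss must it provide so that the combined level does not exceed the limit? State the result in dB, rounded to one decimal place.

5.2 dB

Fixed contribution from the other source: Σ 10^(L/10) = 10^(76/10) = 3.981e+07 (76.00 dB(A)).
To meet 80 dB(A) overall, the treated compressor may contribute at most 10^(80/10) − 3.981e+07 = 6.019e+07, i.e. 77.80 dB(A).
So the compressor must be reduced from 83 to 77.80 dB(A): IL = 5.20 dB.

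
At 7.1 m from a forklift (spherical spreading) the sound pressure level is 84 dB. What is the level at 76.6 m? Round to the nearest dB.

For a point source, L₂ = L₁ − 20·log₁₀(r₂/r₁).
L₂ = 84 − 20·log₁₀(76.6/7.1) = 84 − 20.659 = 63.34 dB.

63 dB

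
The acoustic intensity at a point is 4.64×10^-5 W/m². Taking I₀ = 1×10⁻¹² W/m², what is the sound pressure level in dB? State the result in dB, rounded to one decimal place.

76.7 dB

L = 10·log₁₀(I/I₀) = 10·log₁₀(4.64×10^-5/10⁻¹²) = 10·log₁₀(4.64×10^7).
L = 10·(0.6665 + 7) = 76.67 dB.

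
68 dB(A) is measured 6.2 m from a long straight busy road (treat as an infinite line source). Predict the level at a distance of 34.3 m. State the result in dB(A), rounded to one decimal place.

For a line source, L₂ = L₁ − 10·log₁₀(r₂/r₁).
L₂ = 68 − 10·log₁₀(34.3/6.2) = 68 − 7.429 = 60.57 dB(A).

60.6 dB(A)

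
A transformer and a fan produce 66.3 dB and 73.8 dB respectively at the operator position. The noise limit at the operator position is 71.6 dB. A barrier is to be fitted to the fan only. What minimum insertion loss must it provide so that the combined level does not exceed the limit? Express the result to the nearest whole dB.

4 dB

Fixed contribution from the other source: Σ 10^(L/10) = 10^(66.3/10) = 4.266e+06 (66.30 dB).
To meet 71.6 dB overall, the treated fan may contribute at most 10^(71.6/10) − 4.266e+06 = 1.019e+07, i.e. 70.08 dB.
So the fan must be reduced from 73.8 to 70.08 dB: IL = 3.72 dB.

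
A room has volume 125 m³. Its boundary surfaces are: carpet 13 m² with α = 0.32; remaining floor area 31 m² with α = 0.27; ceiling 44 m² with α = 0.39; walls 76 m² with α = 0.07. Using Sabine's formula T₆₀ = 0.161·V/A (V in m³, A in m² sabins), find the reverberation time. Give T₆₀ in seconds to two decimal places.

0.57 s

Summing Sᵢαᵢ: 13·0.32 + 31·0.27 + 44·0.39 + 76·0.07 = 35.01 m².
T₆₀ = 0.161 × 125 / 35.01 = 0.575 s.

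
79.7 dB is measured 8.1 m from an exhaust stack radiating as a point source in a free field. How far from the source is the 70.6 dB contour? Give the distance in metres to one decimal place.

23.1 m

The 9.1 dB drop corresponds to a distance ratio of 10^(9.1/20) for a point source.
r₂ = 8.1·10^((79.7−70.6)/20) = 8.1·10^(9.1/20) = 23.09 m.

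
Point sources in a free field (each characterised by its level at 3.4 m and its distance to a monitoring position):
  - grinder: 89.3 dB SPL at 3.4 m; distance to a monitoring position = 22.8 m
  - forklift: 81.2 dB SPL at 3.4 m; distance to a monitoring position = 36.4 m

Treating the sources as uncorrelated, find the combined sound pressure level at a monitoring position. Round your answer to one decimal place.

73.0 dB SPL

Apply inverse-square spreading to bring every level to the receiver, then sum 10^(L/10).
grinder: 89.3 − 20·log₁₀(22.8/3.4) = 89.3 − 16.53 = 72.77 dB SPL.
forklift: 81.2 − 20·log₁₀(36.4/3.4) = 81.2 − 20.59 = 60.61 dB SPL.
Σ 10^(L/10) = 2.008e+07 → L_total = 10·log₁₀(2.008e+07) = 73.03 dB SPL.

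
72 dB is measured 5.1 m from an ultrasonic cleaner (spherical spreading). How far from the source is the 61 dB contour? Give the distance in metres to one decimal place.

18.1 m

The 11.0 dB drop corresponds to a distance ratio of 10^(11.0/20) for a point source.
r₂ = 5.1·10^((72−61)/20) = 5.1·10^(11.0/20) = 18.10 m.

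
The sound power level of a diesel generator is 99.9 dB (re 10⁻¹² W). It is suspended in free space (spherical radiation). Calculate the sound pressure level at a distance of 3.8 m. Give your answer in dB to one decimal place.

L_p = L_w − 10·log₁₀(4π·r²) with r = 3.8 m.
4π·r² = 181.5 m², 10·log₁₀ of that is 22.588 dB.
L_p = 99.9 − 22.588 = 77.31 dB.

77.3 dB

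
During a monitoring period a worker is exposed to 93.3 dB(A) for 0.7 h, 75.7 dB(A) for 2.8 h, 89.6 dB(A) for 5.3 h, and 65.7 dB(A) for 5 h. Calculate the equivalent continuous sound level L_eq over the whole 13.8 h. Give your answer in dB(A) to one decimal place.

L_eq = 10·log₁₀[(1/T)·Σ tᵢ·10^(Lᵢ/10)] with T = 13.8 h.
Σ tᵢ·10^(Lᵢ/10) = 0.7·10^(93.3/10) + 2.8·10^(75.7/10) + 5.3·10^(89.6/10) + 5·10^(65.7/10) = 6.453e+09.
L_eq = 10·log₁₀(6.453e+09/13.8) = 86.70 dB(A).

86.7 dB(A)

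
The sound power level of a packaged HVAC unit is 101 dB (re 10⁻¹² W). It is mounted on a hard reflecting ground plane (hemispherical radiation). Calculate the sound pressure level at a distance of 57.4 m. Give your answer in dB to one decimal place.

57.8 dB

Free-field hemispherical radiation: L_p = L_w − 10·log₁₀(2π·r²), r = 57.4 m.
2π·r² = 2.07e+04 m², 10·log₁₀ of that is 43.160 dB.
L_p = 101 − 43.160 = 57.84 dB.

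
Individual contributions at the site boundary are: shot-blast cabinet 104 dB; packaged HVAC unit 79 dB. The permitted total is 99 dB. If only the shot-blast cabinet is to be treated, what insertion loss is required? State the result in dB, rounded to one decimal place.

5.0 dB

Everything except the shot-blast cabinet sums to 10^(79/10) = 7.943e+07 in linear terms, 79.00 dB.
The limit corresponds to 10^(99/10) = 7.943e+09; subtracting the fixed part leaves 7.864e+09 for the shot-blast cabinet, i.e. 98.96 dB.
Required insertion loss = 104 − 98.96 = 5.04 dB.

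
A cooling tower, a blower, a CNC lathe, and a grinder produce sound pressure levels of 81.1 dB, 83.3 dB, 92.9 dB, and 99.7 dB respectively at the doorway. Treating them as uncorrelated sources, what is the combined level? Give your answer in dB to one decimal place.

100.7 dB

For uncorrelated sources the intensities add, so convert each level to linear form, sum, and take 10·log₁₀ of the total.
Σ 10^(L/10) = 10^(81.1/10) + 10^(83.3/10) + 10^(92.9/10) + 10^(99.7/10) = 1.163e+10.
L_total = 10·log₁₀(1.163e+10) = 100.65 dB.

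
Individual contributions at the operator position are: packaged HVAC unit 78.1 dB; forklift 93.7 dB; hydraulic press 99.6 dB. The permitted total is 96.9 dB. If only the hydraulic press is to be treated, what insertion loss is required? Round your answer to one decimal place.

5.6 dB

Everything except the hydraulic press sums to 10^(78.1/10) + 10^(93.7/10) = 2.409e+09 in linear terms, 93.82 dB.
The limit corresponds to 10^(96.9/10) = 4.898e+09; subtracting the fixed part leaves 2.489e+09 for the hydraulic press, i.e. 93.96 dB.
Required insertion loss = 99.6 − 93.96 = 5.64 dB.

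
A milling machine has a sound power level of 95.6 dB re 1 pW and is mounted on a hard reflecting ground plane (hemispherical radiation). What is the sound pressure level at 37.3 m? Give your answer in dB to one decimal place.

56.2 dB

Free-field hemispherical radiation: L_p = L_w − 10·log₁₀(2π·r²), r = 37.3 m.
2π·r² = 8742 m², 10·log₁₀ of that is 39.416 dB.
L_p = 95.6 − 39.416 = 56.18 dB.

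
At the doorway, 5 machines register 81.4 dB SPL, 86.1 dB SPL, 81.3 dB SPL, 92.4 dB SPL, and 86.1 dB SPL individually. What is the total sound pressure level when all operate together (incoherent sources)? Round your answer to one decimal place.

94.5 dB SPL

For uncorrelated sources the intensities add, so convert each level to linear form, sum, and take 10·log₁₀ of the total.
Σ 10^(L/10) = 10^(81.4/10) + 10^(86.1/10) + 10^(81.3/10) + 10^(92.4/10) + 10^(86.1/10) = 2.825e+09.
L_total = 10·log₁₀(2.825e+09) = 94.51 dB SPL.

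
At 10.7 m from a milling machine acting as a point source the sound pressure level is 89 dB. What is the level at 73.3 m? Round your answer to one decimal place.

72.3 dB

Point-source attenuation: ΔL = 20·log₁₀(r₂/r₁) = 20·log₁₀(73.3/10.7) = 16.714 dB.
L₂ = 89 − 20·log₁₀(73.3/10.7) = 89 − 16.714 = 72.29 dB.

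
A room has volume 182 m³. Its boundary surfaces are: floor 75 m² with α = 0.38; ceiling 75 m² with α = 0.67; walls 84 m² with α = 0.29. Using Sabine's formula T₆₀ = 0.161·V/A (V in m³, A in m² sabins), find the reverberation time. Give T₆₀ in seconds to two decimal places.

A = Σ Sᵢαᵢ = 75·0.38 + 75·0.67 + 84·0.29 = 103.11 m².
T₆₀ = 0.161·V/A = 0.161·182/103.11 = 0.284 s.

0.28 s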